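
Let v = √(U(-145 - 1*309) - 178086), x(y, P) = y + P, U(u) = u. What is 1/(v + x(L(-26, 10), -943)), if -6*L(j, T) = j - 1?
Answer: -3754/4237289 - 8*I*√44635/4237289 ≈ -0.00088594 - 0.00039888*I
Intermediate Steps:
L(j, T) = ⅙ - j/6 (L(j, T) = -(j - 1)/6 = -(-1 + j)/6 = ⅙ - j/6)
x(y, P) = P + y
v = 2*I*√44635 (v = √((-145 - 1*309) - 178086) = √((-145 - 309) - 178086) = √(-454 - 178086) = √(-178540) = 2*I*√44635 ≈ 422.54*I)
1/(v + x(L(-26, 10), -943)) = 1/(2*I*√44635 + (-943 + (⅙ - ⅙*(-26)))) = 1/(2*I*√44635 + (-943 + (⅙ + 13/3))) = 1/(2*I*√44635 + (-943 + 9/2)) = 1/(2*I*√44635 - 1877/2) = 1/(-1877/2 + 2*I*√44635)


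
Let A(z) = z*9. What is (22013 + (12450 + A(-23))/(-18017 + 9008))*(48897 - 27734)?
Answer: 18167462002/39 ≈ 4.6583e+8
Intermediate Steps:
A(z) = 9*z
(22013 + (12450 + A(-23))/(-18017 + 9008))*(48897 - 27734) = (22013 + (12450 + 9*(-23))/(-18017 + 9008))*(48897 - 27734) = (22013 + (12450 - 207)/(-9009))*21163 = (22013 + 12243*(-1/9009))*21163 = (22013 - 53/39)*21163 = (858454/39)*21163 = 18167462002/39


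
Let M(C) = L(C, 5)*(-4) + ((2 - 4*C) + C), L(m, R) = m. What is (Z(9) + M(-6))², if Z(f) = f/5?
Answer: 52441/25 ≈ 2097.6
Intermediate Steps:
Z(f) = f/5 (Z(f) = f*(⅕) = f/5)
M(C) = 2 - 7*C (M(C) = C*(-4) + ((2 - 4*C) + C) = -4*C + (2 - 3*C) = 2 - 7*C)
(Z(9) + M(-6))² = ((⅕)*9 + (2 - 7*(-6)))² = (9/5 + (2 + 42))² = (9/5 + 44)² = (229/5)² = 52441/25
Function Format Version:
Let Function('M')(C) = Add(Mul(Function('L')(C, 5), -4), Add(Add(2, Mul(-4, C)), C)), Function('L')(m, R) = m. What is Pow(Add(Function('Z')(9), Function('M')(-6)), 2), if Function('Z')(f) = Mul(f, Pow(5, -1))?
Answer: Rational(52441, 25) ≈ 2097.6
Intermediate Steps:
Function('Z')(f) = Mul(Rational(1, 5), f) (Function('Z')(f) = Mul(f, Rational(1, 5)) = Mul(Rational(1, 5), f))
Function('M')(C) = Add(2, Mul(-7, C)) (Function('M')(C) = Add(Mul(C, -4), Add(Add(2, Mul(-4, C)), C)) = Add(Mul(-4, C), Add(2, Mul(-3, C))) = Add(2, Mul(-7, C)))
Pow(Add(Function('Z')(9), Function('M')(-6)), 2) = Pow(Add(Mul(Rational(1, 5), 9), Add(2, Mul(-7, -6))), 2) = Pow(Add(Rational(9, 5), Add(2, 42)), 2) = Pow(Add(Rational(9, 5), 44), 2) = Pow(Rational(229, 5), 2) = Rational(52441, 25)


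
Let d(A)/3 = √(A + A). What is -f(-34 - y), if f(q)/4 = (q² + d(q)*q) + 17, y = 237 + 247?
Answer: -1073364 + 12432*I*√259 ≈ -1.0734e+6 + 2.0007e+5*I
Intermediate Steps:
y = 484
d(A) = 3*√2*√A (d(A) = 3*√(A + A) = 3*√(2*A) = 3*(√2*√A) = 3*√2*√A)
f(q) = 68 + 4*q² + 12*√2*q^(3/2) (f(q) = 4*((q² + (3*√2*√q)*q) + 17) = 4*((q² + 3*√2*q^(3/2)) + 17) = 4*(17 + q² + 3*√2*q^(3/2)) = 68 + 4*q² + 12*√2*q^(3/2))
-f(-34 - y) = -(68 + 4*(-34 - 1*484)² + 12*√2*(-34 - 1*484)^(3/2)) = -(68 + 4*(-34 - 484)² + 12*√2*(-34 - 484)^(3/2)) = -(68 + 4*(-518)² + 12*√2*(-518)^(3/2)) = -(68 + 4*268324 + 12*√2*(-518*I*√518)) = -(68 + 1073296 - 12432*I*√259) = -(1073364 - 12432*I*√259) = -1073364 + 12432*I*√259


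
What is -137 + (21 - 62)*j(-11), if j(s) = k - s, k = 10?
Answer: -998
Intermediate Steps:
j(s) = 10 - s
-137 + (21 - 62)*j(-11) = -137 + (21 - 62)*(10 - 1*(-11)) = -137 - 41*(10 + 11) = -137 - 41*21 = -137 - 861 = -998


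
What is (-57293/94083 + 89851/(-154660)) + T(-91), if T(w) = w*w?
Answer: 576452135063/69621420 ≈ 8279.8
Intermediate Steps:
T(w) = w²
(-57293/94083 + 89851/(-154660)) + T(-91) = (-57293/94083 + 89851/(-154660)) + (-91)² = (-57293*1/94083 + 89851*(-1/154660)) + 8281 = (-57293/94083 - 4729/8140) + 8281 = -82843957/69621420 + 8281 = 576452135063/69621420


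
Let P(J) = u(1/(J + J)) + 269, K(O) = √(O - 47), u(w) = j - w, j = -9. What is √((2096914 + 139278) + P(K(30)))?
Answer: √(2585338512 + 34*I*√17)/34 ≈ 1495.5 + 4.0545e-5*I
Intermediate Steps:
u(w) = -9 - w
K(O) = √(-47 + O)
P(J) = 260 - 1/(2*J) (P(J) = (-9 - 1/(J + J)) + 269 = (-9 - 1/(2*J)) + 269 = 260 - 1/(2*J))
√((2096914 + 139278) + P(K(30))) = √((2096914 + 139278) + (260 - 1/(2*√(-47 + 30)))) = √(2236192 + (260 - (-I*√17/17)/2)) = √(2236192 + (260 - (-1)*I*√17/34)) = √(2236192 + (260 + I*√17/34)) = √(2236452 + I*√17/34)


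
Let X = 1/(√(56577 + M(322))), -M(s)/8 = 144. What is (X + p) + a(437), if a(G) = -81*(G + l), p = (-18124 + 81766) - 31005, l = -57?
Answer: 1857 + √2217/11085 ≈ 1857.0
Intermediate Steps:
M(s) = -1152 (M(s) = -8*144 = -1152)
p = 32637 (p = 63642 - 31005 = 32637)
a(G) = 4617 - 81*G (a(G) = -81*(G - 57) = -81*(-57 + G) = 4617 - 81*G)
X = √2217/11085 (X = 1/(√(56577 - 1152)) = 1/(√55425) = 1/(5*√2217) = √2217/11085 ≈ 0.0042476)
(X + p) + a(437) = (√2217/11085 + 32637) + (4617 - 81*437) = (32637 + √2217/11085) + (4617 - 35397) = (32637 + √2217/11085) - 30780 = 1857 + √2217/11085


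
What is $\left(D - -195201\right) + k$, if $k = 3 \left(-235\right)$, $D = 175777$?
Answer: $370273$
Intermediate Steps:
$k = -705$
$\left(D - -195201\right) + k = \left(175777 - -195201\right) - 705 = \left(175777 + 195201\right) - 705 = 370978 - 705 = 370273$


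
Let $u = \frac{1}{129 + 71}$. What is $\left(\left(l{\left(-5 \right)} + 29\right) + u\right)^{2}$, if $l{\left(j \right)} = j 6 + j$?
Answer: $\frac{1437601}{40000} \approx 35.94$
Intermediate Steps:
$l{\left(j \right)} = 7 j$ ($l{\left(j \right)} = 6 j + j = 7 j$)
$u = \frac{1}{200} \approx 0.005$
$\left(\left(l{\left(-5 \right)} + 29\right) + u\right)^{2} = \left(\left(7 \left(-5\right) + 29\right) + \frac{1}{200}\right)^{2} = \left(\left(-35 + 29\right) + \frac{1}{200}\right)^{2} = \left(-6 + \frac{1}{200}\right)^{2} = \left(- \frac{1199}{200}\right)^{2} = \frac{1437601}{40000}$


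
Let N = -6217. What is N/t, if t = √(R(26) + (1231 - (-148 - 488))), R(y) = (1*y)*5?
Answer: -6217*√1997/1997 ≈ -139.12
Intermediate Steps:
R(y) = 5*y (R(y) = y*5 = 5*y)
t = √1997 (t = √(5*26 + (1231 - (-148 - 488))) = √(130 + (1231 - 1*(-636))) = √(130 + (1231 + 636)) = √(130 + 1867) = √1997 ≈ 44.688)
N/t = -6217*√1997/1997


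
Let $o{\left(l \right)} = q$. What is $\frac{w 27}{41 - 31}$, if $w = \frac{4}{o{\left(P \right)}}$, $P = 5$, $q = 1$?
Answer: $\frac{54}{5} \approx 10.8$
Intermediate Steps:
$o{\left(l \right)} = 1$
$w = 4$ ($w = \frac{4}{1} = 4 \cdot 1 = 4$)
$\frac{w 27}{41 - 31} = \frac{4 \cdot 27}{41 - 31} = \frac{108}{10} = 108 \cdot \frac{1}{10} = \frac{54}{5}$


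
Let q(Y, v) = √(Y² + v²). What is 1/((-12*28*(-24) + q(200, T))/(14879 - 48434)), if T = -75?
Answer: -270587520/64982471 + 838875*√73/64982471 ≈ -4.0537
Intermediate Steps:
1/((-12*28*(-24) + q(200, T))/(14879 - 48434)) = 1/((-12*28*(-24) + √(200² + (-75)²))/(14879 - 48434)) = 1/((-336*(-24) + √(40000 + 5625))/(-33555)) = 1/((8064 + √45625)*(-1/33555)) = 1/((8064 + 25*√73)*(-1/33555)) = 1/(-2688/11185 - 5*√73/6711)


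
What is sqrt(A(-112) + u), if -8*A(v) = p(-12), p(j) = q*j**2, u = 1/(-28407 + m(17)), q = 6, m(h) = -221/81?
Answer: 3*I*sqrt(15886403811705)/1150594 ≈ 10.392*I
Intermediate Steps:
m(h) = -221/81 (m(h) = -221*1/81 = -221/81)
u = -81/2301188 (u = 1/(-28407 - 221/81) = 1/(-2301188/81) = -81/2301188 ≈ -3.5199e-5)
p(j) = 6*j**2
A(v) = -108 (A(v) = -3*(-12)**2/4 = -3*144/4 = -1/8*864 = -108)
sqrt(A(-112) + u) = sqrt(-108 - 81/2301188) = sqrt(-248528385/2301188) = 3*I*sqrt(15886403811705)/1150594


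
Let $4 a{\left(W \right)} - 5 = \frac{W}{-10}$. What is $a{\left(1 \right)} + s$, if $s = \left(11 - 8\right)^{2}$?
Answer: $\frac{409}{40} \approx 10.225$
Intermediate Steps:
$s = 9$ ($s = 3^{2} = 9$)
$a{\left(W \right)} = \frac{5}{4} - \frac{W}{40}$ ($a{\left(W \right)} = \frac{5}{4} + \frac{W \frac{1}{-10}}{4} = \frac{5}{4} + \frac{W \left(- \frac{1}{10}\right)}{4} = \frac{5}{4} + \frac{\left(- \frac{1}{10}\right) W}{4} = \frac{5}{4} - \frac{W}{40}$)
$a{\left(1 \right)} + s = \left(\frac{5}{4} - \frac{1}{40}\right) + 9 = \frac{49}{40} + 9 = \frac{409}{40}$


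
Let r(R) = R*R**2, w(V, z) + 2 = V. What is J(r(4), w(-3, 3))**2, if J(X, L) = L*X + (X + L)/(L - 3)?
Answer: 6859161/64 ≈ 1.0717e+5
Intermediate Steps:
w(V, z) = -2 + V
r(R) = R**3
J(X, L) = L*X + (L + X)/(-3 + L)
J(r(4), w(-3, 3))**2 = (((-2 - 3) + 4**3 + 4**3*(-2 - 3)**2 - 3*(-2 - 3)*4**3)/(-3 + (-2 - 3)))**2 = ((-5 + 64 + 64*(-5)**2 - 3*(-5)*64)/(-3 - 5))**2 = ((-5 + 64 + 64*25 + 960)/(-8))**2 = (-(-5 + 64 + 1600 + 960)/8)**2 = (-1/8*2619)**2 = (-2619/8)**2 = 6859161/64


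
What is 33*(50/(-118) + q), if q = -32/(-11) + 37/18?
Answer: 53047/354 ≈ 149.85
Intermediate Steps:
q = 983/198 (q = -32*(-1/11) + 37*(1/18) = 32/11 + 37/18 = 983/198 ≈ 4.9646)
33*(50/(-118) + q) = 33*(50/(-118) + 983/198) = 33*(50*(-1/118) + 983/198) = 33*(-25/59 + 983/198) = 33*(53047/11682) = 53047/354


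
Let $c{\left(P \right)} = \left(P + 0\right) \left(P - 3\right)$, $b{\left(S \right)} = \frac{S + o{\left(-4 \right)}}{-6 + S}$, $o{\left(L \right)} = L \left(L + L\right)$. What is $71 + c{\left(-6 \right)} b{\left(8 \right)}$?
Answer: $1151$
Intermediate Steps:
$o{\left(L \right)} = 2 L^{2}$ ($o{\left(L \right)} = L 2 L = 2 L^{2}$)
$b{\left(S \right)} = \frac{32 + S}{-6 + S}$ ($b{\left(S \right)} = \frac{S + 2 \left(-4\right)^{2}}{-6 + S} = \frac{S + 2 \cdot 16}{-6 + S} = \frac{S + 32}{-6 + S} = \frac{32 + S}{-6 + S}$)
$c{\left(P \right)} = P \left(-3 + P\right)$
$71 + c{\left(-6 \right)} b{\left(8 \right)} = 71 + - 6 \left(-3 - 6\right) \frac{32 + 8}{-6 + 8} = 71 + \left(-6\right) \left(-9\right) \frac{1}{2} \cdot 40 = 71 + 54 \cdot \frac{1}{2} \cdot 40 = 71 + 54 \cdot 20 = 71 + 1080 = 1151$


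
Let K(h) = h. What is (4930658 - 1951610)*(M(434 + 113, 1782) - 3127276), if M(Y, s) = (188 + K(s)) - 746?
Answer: -9312658958496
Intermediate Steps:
M(Y, s) = -558 + s (M(Y, s) = (188 + s) - 746 = -558 + s)
(4930658 - 1951610)*(M(434 + 113, 1782) - 3127276) = (4930658 - 1951610)*((-558 + 1782) - 3127276) = 2979048*(1224 - 3127276) = 2979048*(-3126052) = -9312658958496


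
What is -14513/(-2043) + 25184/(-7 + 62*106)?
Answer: 146728757/13412295 ≈ 10.940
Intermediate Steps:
-14513/(-2043) + 25184/(-7 + 62*106) = -14513*(-1/2043) + 25184/(-7 + 6572) = 14513/2043 + 25184/6565 = 146728757/13412295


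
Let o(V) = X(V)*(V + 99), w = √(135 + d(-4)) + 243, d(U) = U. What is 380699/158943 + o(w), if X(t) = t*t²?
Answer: 788867530325309/158943 + 75073482*√131 ≈ 5.8225e+9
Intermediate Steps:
X(t) = t³
w = 243 + √131 (w = √(135 - 4) + 243 = √131 + 243 = 243 + √131 ≈ 254.45)
o(V) = V³*(99 + V) (o(V) = V³*(V + 99) = V³*(99 + V))
380699/158943 + o(w) = 380699/158943 + (243 + √131)³*(99 + (243 + √131)) = 380699*(1/158943) + (243 + √131)³*(342 + √131) = 380699/158943 + (243 + √131)³*(342 + √131)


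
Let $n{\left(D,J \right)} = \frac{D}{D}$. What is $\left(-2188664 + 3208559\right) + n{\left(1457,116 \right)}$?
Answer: $1019896$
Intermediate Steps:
$n{\left(D,J \right)} = 1$
$\left(-2188664 + 3208559\right) + n{\left(1457,116 \right)} = \left(-2188664 + 3208559\right) + 1 = 1019895 + 1 = 1019896$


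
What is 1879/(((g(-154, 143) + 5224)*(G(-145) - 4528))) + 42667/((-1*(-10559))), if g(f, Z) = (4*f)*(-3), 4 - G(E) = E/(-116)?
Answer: 1365433728495/337915115512 ≈ 4.0408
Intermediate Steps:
G(E) = 4 + E/116 (G(E) = 4 - E/(-116) = 4 - E*(-1)/116 = 4 - (-1)*E/116 = 4 + E/116)
g(f, Z) = -12*f
1879/(((g(-154, 143) + 5224)*(G(-145) - 4528))) + 42667/((-1*(-10559))) = 1879/(((-12*(-154) + 5224)*((4 + (1/116)*(-145)) - 4528))) + 42667/((-1*(-10559))) = 1879/(((1848 + 5224)*((4 - 5/4) - 4528))) + 42667/10559 = 1879/((7072*(11/4 - 4528))) + 42667*(1/10559) = 1879/((7072*(-18101/4))) + 42667/10559 = 1879/(-32002568) + 42667/10559 = 1879*(-1/32002568) + 42667/10559 = -1879/32002568 + 42667/10559 = 1365433728495/337915115512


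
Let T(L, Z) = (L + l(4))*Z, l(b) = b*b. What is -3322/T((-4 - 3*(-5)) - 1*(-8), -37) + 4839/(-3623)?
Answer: 5769101/4691785 ≈ 1.2296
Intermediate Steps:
l(b) = b²
T(L, Z) = Z*(16 + L) (T(L, Z) = (L + 4²)*Z = (L + 16)*Z = (16 + L)*Z = Z*(16 + L))
-3322/T((-4 - 3*(-5)) - 1*(-8), -37) + 4839/(-3623) = -3322*(-1/(37*(16 + ((-4 - 3*(-5)) - 1*(-8))))) + 4839/(-3623) = -3322*(-1/(37*(16 + ((-4 + 15) + 8)))) + 4839*(-1/3623) = -3322*(-1/(37*(16 + (11 + 8)))) - 4839/3623 = -3322*(-1/(37*(16 + 19))) - 4839/3623 = -3322/((-37*35)) - 4839/3623 = -3322/(-1295) - 4839/3623 = -3322*(-1/1295) - 4839/3623 = 3322/1295 - 4839/3623 = 5769101/4691785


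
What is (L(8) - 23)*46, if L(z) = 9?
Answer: -644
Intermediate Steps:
(L(8) - 23)*46 = (9 - 23)*46 = -14*46 = -644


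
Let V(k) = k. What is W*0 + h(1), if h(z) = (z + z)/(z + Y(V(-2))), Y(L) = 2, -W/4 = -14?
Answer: ⅔ ≈ 0.66667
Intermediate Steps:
W = 56 (W = -4*(-14) = 56)
h(z) = 2*z/(2 + z) (h(z) = (z + z)/(z + 2) = (2*z)/(2 + z) = 2*z/(2 + z))
W*0 + h(1) = 56*0 + 2*1/(2 + 1) = 0 + 2*1/3 = 0 + 2*1*(⅓) = 0 + ⅔ = ⅔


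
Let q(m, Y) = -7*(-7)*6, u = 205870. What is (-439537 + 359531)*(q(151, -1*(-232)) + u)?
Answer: -16494356984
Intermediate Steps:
q(m, Y) = 294 (q(m, Y) = 49*6 = 294)
(-439537 + 359531)*(q(151, -1*(-232)) + u) = (-439537 + 359531)*(294 + 205870) = -80006*206164 = -16494356984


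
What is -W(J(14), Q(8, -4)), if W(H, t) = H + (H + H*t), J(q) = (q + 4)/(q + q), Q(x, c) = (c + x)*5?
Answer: -99/7 ≈ -14.143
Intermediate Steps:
Q(x, c) = 5*c + 5*x
J(q) = (4 + q)/(2*q) (J(q) = (4 + q)/((2*q)) = (4 + q)*(1/(2*q)) = (4 + q)/(2*q))
W(H, t) = 2*H + H*t
-W(J(14), Q(8, -4)) = -(½)*(4 + 14)/14*(2 + (5*(-4) + 5*8)) = -(½)*(1/14)*18*(2 + (-20 + 40)) = -9*(2 + 20)/14 = -9*22/14 = -1*99/7 = -99/7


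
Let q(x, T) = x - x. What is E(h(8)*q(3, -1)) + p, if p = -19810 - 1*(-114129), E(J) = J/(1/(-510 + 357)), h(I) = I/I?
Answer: 94319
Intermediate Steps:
q(x, T) = 0
h(I) = 1
E(J) = -153*J (E(J) = J/(1/(-153)) = J/(-1/153) = J*(-153) = -153*J)
p = 94319 (p = -19810 + 114129 = 94319)
E(h(8)*q(3, -1)) + p = -153*0 + 94319 = 0 + 94319 = 94319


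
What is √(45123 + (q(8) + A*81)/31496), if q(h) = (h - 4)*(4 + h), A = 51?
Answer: √11190514524438/15748 ≈ 212.42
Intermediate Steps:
q(h) = (-4 + h)*(4 + h)
√(45123 + (q(8) + A*81)/31496) = √(45123 + ((-16 + 8²) + 51*81)/31496) = √(45123 + ((-16 + 64) + 4131)*(1/31496)) = √(45123 + (48 + 4131)*(1/31496)) = √(45123 + 4179*(1/31496)) = √(45123 + 4179/31496) = √(1421198187/31496) = √11190514524438/15748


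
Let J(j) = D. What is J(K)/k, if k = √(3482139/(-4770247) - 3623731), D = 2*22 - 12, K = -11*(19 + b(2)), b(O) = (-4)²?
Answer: -4*I*√1288421012326517233/270095240839 ≈ -0.01681*I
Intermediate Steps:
b(O) = 16
K = -385 (K = -11*(19 + 16) = -11*35 = -385)
D = 32 (D = 44 - 12 = 32)
J(j) = 32
k = 8*I*√1288421012326517233/4770247 (k = √(3482139*(-1/4770247) - 3623731) = √(-3482139/4770247 - 3623731) = √(-17286095413696/4770247) = 8*I*√1288421012326517233/4770247 ≈ 1903.6*I)
J(K)/k = 32/((8*I*√1288421012326517233/4770247)) = 32*(-I*√1288421012326517233/2160761926712) = -4*I*√1288421012326517233/270095240839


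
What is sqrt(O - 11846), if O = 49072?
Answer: sqrt(37226) ≈ 192.94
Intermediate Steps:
sqrt(O - 11846) = sqrt(49072 - 11846) = sqrt(37226)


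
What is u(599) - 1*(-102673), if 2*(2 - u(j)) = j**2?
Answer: -153451/2 ≈ -76726.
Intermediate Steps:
u(j) = 2 - j**2/2
u(599) - 1*(-102673) = (2 - 1/2*599**2) - 1*(-102673) = (2 - 1/2*358801) + 102673 = (2 - 358801/2) + 102673 = -358797/2 + 102673 = -153451/2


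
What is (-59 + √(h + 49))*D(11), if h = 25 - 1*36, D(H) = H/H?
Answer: -59 + √38 ≈ -52.836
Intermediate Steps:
D(H) = 1
h = -11 (h = 25 - 36 = -11)
(-59 + √(h + 49))*D(11) = (-59 + √(-11 + 49))*1 = (-59 + √38)*1 = -59 + √38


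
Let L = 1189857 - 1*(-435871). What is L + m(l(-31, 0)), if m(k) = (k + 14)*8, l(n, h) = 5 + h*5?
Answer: 1625880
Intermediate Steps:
L = 1625728 (L = 1189857 + 435871 = 1625728)
l(n, h) = 5 + 5*h
m(k) = 112 + 8*k (m(k) = (14 + k)*8 = 112 + 8*k)
L + m(l(-31, 0)) = 1625728 + (112 + 8*(5 + 5*0)) = 1625728 + (112 + 8*(5 + 0)) = 1625728 + (112 + 8*5) = 1625728 + (112 + 40) = 1625728 + 152 = 1625880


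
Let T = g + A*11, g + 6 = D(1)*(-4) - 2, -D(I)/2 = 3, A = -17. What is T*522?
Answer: -89262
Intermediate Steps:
D(I) = -6 (D(I) = -2*3 = -6)
g = 16 (g = -6 + (-6*(-4) - 2) = -6 + (24 - 2) = -6 + 22 = 16)
T = -171 (T = 16 - 17*11 = 16 - 187 = -171)
T*522 = -171*522 = -89262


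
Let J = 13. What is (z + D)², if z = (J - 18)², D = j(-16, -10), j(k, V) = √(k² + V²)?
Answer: 981 + 100*√89 ≈ 1924.4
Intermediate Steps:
j(k, V) = √(V² + k²)
D = 2*√89 (D = √((-10)² + (-16)²) = √(100 + 256) = √356 = 2*√89 ≈ 18.868)
z = 25 (z = (13 - 18)² = (-5)² = 25)
(z + D)² = (25 + 2*√89)²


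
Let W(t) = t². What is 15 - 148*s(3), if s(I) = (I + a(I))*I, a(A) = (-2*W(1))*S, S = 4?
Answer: 2235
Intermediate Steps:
a(A) = -8 (a(A) = -2*1²*4 = -2*1*4 = -2*4 = -8)
s(I) = I*(-8 + I) (s(I) = (I - 8)*I = (-8 + I)*I = I*(-8 + I))
15 - 148*s(3) = 15 - 444*(-8 + 3) = 15 - 444*(-5) = 15 - 148*(-15) = 15 + 2220 = 2235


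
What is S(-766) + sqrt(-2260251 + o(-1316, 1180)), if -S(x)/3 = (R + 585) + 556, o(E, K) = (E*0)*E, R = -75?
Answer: -3198 + 3*I*sqrt(251139) ≈ -3198.0 + 1503.4*I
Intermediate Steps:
o(E, K) = 0 (o(E, K) = 0*E = 0)
S(x) = -3198 (S(x) = -3*((-75 + 585) + 556) = -3*(510 + 556) = -3*1066 = -3198)
S(-766) + sqrt(-2260251 + o(-1316, 1180)) = -3198 + sqrt(-2260251 + 0) = -3198 + sqrt(-2260251) = -3198 + 3*I*sqrt(251139)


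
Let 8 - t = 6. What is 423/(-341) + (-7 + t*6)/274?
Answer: -114197/93434 ≈ -1.2222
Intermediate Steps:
t = 2 (t = 8 - 1*6 = 8 - 6 = 2)
423/(-341) + (-7 + t*6)/274 = 423/(-341) + (-7 + 2*6)/274 = 423*(-1/341) + (-7 + 12)*(1/274) = -423/341 + 5*(1/274) = -423/341 + 5/274 = -114197/93434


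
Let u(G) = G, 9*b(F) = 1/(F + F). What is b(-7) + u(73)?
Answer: 9197/126 ≈ 72.992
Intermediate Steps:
b(F) = 1/(18*F) (b(F) = 1/(9*(F + F)) = 1/(9*((2*F))) = (1/(2*F))/9 = 1/(18*F))
b(-7) + u(73) = (1/18)/(-7) + 73 = (1/18)*(-⅐) + 73 = -1/126 + 73 = 9197/126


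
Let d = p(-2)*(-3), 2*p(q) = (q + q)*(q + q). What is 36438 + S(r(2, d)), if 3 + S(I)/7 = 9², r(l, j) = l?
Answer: 36984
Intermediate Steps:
p(q) = 2*q² (p(q) = ((q + q)*(q + q))/2 = ((2*q)*(2*q))/2 = (4*q²)/2 = 2*q²)
d = -24 (d = (2*(-2)²)*(-3) = (2*4)*(-3) = 8*(-3) = -24)
S(I) = 546 (S(I) = -21 + 7*9² = -21 + 7*81 = -21 + 567 = 546)
36438 + S(r(2, d)) = 36438 + 546 = 36984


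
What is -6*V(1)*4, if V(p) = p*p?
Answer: -24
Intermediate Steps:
V(p) = p²
-6*V(1)*4 = -6*1²*4 = -6*1*4 = -6*4 = -24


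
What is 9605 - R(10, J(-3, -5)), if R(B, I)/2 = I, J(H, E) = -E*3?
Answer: 9575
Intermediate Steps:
J(H, E) = -3*E
R(B, I) = 2*I
9605 - R(10, J(-3, -5)) = 9605 - 2*(-3*(-5)) = 9605 - 2*15 = 9605 - 1*30 = 9605 - 30 = 9575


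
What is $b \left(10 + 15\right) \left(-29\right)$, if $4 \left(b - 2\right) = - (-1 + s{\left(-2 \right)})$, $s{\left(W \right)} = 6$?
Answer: $- \frac{2175}{4} \approx -543.75$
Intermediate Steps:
$b = \frac{3}{4}$ ($b = 2 + \frac{\left(-1\right) \left(-1 + 6\right)}{4} = 2 + \frac{\left(-1\right) 5}{4} = 2 + \frac{1}{4} \left(-5\right) = 2 - \frac{5}{4} = \frac{3}{4} \approx 0.75$)
$b \left(10 + 15\right) \left(-29\right) = \frac{3 \left(10 + 15\right)}{4} \left(-29\right) = \frac{3}{4} \cdot 25 \left(-29\right) = \frac{75}{4} \left(-29\right) = - \frac{2175}{4}$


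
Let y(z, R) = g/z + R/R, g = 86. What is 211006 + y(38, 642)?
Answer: 4009176/19 ≈ 2.1101e+5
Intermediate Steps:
y(z, R) = 1 + 86/z (y(z, R) = 86/z + R/R = 86/z + 1 = 1 + 86/z)
211006 + y(38, 642) = 211006 + (86 + 38)/38 = 211006 + (1/38)*124 = 211006 + 62/19 = 4009176/19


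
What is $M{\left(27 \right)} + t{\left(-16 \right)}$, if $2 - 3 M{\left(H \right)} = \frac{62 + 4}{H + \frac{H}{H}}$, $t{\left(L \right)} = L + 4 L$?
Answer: $- \frac{3365}{42} \approx -80.119$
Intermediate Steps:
$t{\left(L \right)} = 5 L$
$M{\left(H \right)} = \frac{2}{3} - \frac{22}{1 + H}$ ($M{\left(H \right)} = \frac{2}{3} - \frac{\left(62 + 4\right) \frac{1}{H + \frac{H}{H}}}{3} = \frac{2}{3} - \frac{66 \frac{1}{H + 1}}{3} = \frac{2}{3} - \frac{66 \frac{1}{1 + H}}{3} = \frac{2}{3} - \frac{22}{1 + H}$)
$M{\left(27 \right)} + t{\left(-16 \right)} = \frac{2 \left(-32 + 27\right)}{3 \left(1 + 27\right)} + 5 \left(-16\right) = \frac{2}{3} \cdot \frac{1}{28} \left(-5\right) - 80 = - \frac{5}{42} - 80 = - \frac{3365}{42}$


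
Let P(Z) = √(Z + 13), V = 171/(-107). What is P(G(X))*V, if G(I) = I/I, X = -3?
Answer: -171*√14/107 ≈ -5.9797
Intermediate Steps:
G(I) = 1
V = -171/107 (V = 171*(-1/107) = -171/107 ≈ -1.5981)
P(Z) = √(13 + Z)
P(G(X))*V = √(13 + 1)*(-171/107) = √14*(-171/107) = -171*√14/107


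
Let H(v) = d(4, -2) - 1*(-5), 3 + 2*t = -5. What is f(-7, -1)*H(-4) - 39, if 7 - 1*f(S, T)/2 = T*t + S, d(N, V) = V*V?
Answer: 141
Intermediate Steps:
t = -4 (t = -3/2 + (½)*(-5) = -3/2 - 5/2 = -4)
d(N, V) = V²
f(S, T) = 14 - 2*S + 8*T (f(S, T) = 14 - 2*(T*(-4) + S) = 14 - 2*(-4*T + S) = 14 - 2*(S - 4*T) = 14 + (-2*S + 8*T) = 14 - 2*S + 8*T)
H(v) = 9 (H(v) = (-2)² - 1*(-5) = 4 + 5 = 9)
f(-7, -1)*H(-4) - 39 = (14 - 2*(-7) + 8*(-1))*9 - 39 = (14 + 14 - 8)*9 - 39 = 20*9 - 39 = 180 - 39 = 141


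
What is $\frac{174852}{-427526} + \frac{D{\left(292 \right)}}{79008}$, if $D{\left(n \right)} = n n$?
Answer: $\frac{707433439}{1055561694} \approx 0.6702$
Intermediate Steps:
$D{\left(n \right)} = n^{2}$
$\frac{174852}{-427526} + \frac{D{\left(292 \right)}}{79008} = \frac{174852}{-427526} + \frac{292^{2}}{79008} = 174852 \left(- \frac{1}{427526}\right) + 85264 \cdot \frac{1}{79008} = - \frac{87426}{213763} + \frac{5329}{4938} = \frac{707433439}{1055561694}$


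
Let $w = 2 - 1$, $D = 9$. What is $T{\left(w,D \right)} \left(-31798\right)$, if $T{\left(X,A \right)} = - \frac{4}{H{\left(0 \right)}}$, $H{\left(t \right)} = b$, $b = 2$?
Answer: $63596$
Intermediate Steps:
$H{\left(t \right)} = 2$
$w = 1$ ($w = 2 - 1 = 1$)
$T{\left(X,A \right)} = -2$ ($T{\left(X,A \right)} = - \frac{4}{2} = \left(-4\right) \frac{1}{2} = -2$)
$T{\left(w,D \right)} \left(-31798\right) = \left(-2\right) \left(-31798\right) = 63596$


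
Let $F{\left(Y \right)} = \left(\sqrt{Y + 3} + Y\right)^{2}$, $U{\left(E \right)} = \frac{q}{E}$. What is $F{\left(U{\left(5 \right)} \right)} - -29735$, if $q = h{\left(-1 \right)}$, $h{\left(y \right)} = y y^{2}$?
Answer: $\frac{743446}{25} - \frac{2 \sqrt{70}}{25} \approx 29737.0$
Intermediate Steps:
$h{\left(y \right)} = y^{3}$
$q = -1$ ($q = \left(-1\right)^{3} = -1$)
$U{\left(E \right)} = - \frac{1}{E}$
$F{\left(Y \right)} = \left(Y + \sqrt{3 + Y}\right)^{2}$ ($F{\left(Y \right)} = \left(\sqrt{3 + Y} + Y\right)^{2} = \left(Y + \sqrt{3 + Y}\right)^{2}$)
$F{\left(U{\left(5 \right)} \right)} - -29735 = \left(- \frac{1}{5} + \sqrt{3 - \frac{1}{5}}\right)^{2} - -29735 = \left(\left(-1\right) \frac{1}{5} + \sqrt{3 - \frac{1}{5}}\right)^{2} + 29735 = \left(- \frac{1}{5} + \sqrt{3 - \frac{1}{5}}\right)^{2} + 29735 = \left(- \frac{1}{5} + \sqrt{\frac{14}{5}}\right)^{2} + 29735 = \left(- \frac{1}{5} + \frac{\sqrt{70}}{5}\right)^{2} + 29735 = 29735 + \left(- \frac{1}{5} + \frac{\sqrt{70}}{5}\right)^{2}$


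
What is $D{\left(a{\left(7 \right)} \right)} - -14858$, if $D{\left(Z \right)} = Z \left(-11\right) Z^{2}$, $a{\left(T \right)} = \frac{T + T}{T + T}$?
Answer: $14847$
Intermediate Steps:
$a{\left(T \right)} = 1$ ($a{\left(T \right)} = \frac{2 T}{2 T} = 2 T \frac{1}{2 T} = 1$)
$D{\left(Z \right)} = - 11 Z^{3}$ ($D{\left(Z \right)} = - 11 Z Z^{2} = - 11 Z^{3}$)
$D{\left(a{\left(7 \right)} \right)} - -14858 = - 11 \cdot 1^{3} - -14858 = \left(-11\right) 1 + 14858 = -11 + 14858 = 14847$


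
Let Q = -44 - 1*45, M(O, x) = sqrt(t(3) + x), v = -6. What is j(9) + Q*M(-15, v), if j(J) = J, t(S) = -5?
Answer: 9 - 89*I*sqrt(11) ≈ 9.0 - 295.18*I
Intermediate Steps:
M(O, x) = sqrt(-5 + x)
Q = -89 (Q = -44 - 45 = -89)
j(9) + Q*M(-15, v) = 9 - 89*sqrt(-5 - 6) = 9 - 89*I*sqrt(11)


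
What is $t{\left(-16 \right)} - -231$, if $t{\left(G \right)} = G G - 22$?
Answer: $465$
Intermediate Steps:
$t{\left(G \right)} = -22 + G^{2}$ ($t{\left(G \right)} = G^{2} - 22 = -22 + G^{2}$)
$t{\left(-16 \right)} - -231 = \left(-22 + \left(-16\right)^{2}\right) - -231 = \left(-22 + 256\right) + 231 = 234 + 231 = 465$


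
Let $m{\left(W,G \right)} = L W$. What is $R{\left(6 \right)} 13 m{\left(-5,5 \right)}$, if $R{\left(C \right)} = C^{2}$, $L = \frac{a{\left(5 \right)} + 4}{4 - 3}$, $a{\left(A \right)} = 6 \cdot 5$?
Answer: $-79560$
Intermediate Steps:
$a{\left(A \right)} = 30$
$L = 34$ ($L = \frac{30 + 4}{4 - 3} = \frac{34}{1} = 34 \cdot 1 = 34$)
$m{\left(W,G \right)} = 34 W$
$R{\left(6 \right)} 13 m{\left(-5,5 \right)} = 6^{2} \cdot 13 \cdot 34 \left(-5\right) = 36 \cdot 13 \left(-170\right) = 468 \left(-170\right) = -79560$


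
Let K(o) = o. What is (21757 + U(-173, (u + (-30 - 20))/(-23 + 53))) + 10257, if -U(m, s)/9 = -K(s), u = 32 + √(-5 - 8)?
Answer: 160043/5 + 3*I*√13/10 ≈ 32009.0 + 1.0817*I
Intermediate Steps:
u = 32 + I*√13 (u = 32 + √(-13) = 32 + I*√13 ≈ 32.0 + 3.6056*I)
U(m, s) = 9*s (U(m, s) = -(-9)*s = 9*s)
(21757 + U(-173, (u + (-30 - 20))/(-23 + 53))) + 10257 = (21757 + 9*(((32 + I*√13) + (-30 - 20))/(-23 + 53))) + 10257 = (21757 + 9*(((32 + I*√13) - 50)/30)) + 10257 = (21757 + 9*((-18 + I*√13)*(1/30))) + 10257 = (21757 + 9*(-⅗ + I*√13/30)) + 10257 = (21757 + (-27/5 + 3*I*√13/10)) + 10257 = (108758/5 + 3*I*√13/10) + 10257 = 160043/5 + 3*I*√13/10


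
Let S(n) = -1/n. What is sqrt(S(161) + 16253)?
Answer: 6*sqrt(11702607)/161 ≈ 127.49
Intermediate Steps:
sqrt(S(161) + 16253) = sqrt(-1/161 + 16253) = sqrt(2616732/161) = 6*sqrt(11702607)/161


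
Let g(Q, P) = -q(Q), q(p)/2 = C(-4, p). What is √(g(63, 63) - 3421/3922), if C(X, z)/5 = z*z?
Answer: I*√610528331122/3922 ≈ 199.23*I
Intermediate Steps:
C(X, z) = 5*z² (C(X, z) = 5*(z*z) = 5*z²)
q(p) = 10*p² (q(p) = 2*(5*p²) = 10*p²)
g(Q, P) = -10*Q²
√(g(63, 63) - 3421/3922) = √(-10*63² - 3421/3922) = √(-10*3969 - 3421*1/3922) = √(-39690 - 3421/3922) = √(-155667601/3922) = I*√610528331122/3922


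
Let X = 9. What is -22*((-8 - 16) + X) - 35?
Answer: 295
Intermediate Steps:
-22*((-8 - 16) + X) - 35 = -22*((-8 - 16) + 9) - 35 = -22*(-24 + 9) - 35 = -22*(-15) - 35 = 330 - 35 = 295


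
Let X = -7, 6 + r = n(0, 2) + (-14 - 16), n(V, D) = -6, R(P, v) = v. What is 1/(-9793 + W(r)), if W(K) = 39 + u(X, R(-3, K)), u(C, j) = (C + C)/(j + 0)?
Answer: -3/29261 ≈ -0.00010253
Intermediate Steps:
r = -42 (r = -6 + (-6 + (-14 - 16)) = -6 + (-6 - 30) = -6 - 36 = -42)
u(C, j) = 2*C/j (u(C, j) = (2*C)/j = 2*C/j)
W(K) = 39 - 14/K (W(K) = 39 + 2*(-7)/K = 39 - 14/K)
1/(-9793 + W(r)) = 1/(-9793 + (39 - 14/(-42))) = 1/(-9793 + (39 - 14*(-1/42))) = 1/(-9793 + (39 + 1/3)) = 1/(-9793 + 118/3) = 1/(-29261/3) = -3/29261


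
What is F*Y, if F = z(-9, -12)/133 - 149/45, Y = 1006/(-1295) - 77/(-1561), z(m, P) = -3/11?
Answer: 15275301782/6337386825 ≈ 2.4103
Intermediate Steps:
z(m, P) = -3/11 (z(m, P) = -3*1/11 = -3/11)
Y = -210093/288785 (Y = 1006*(-1/1295) - 77*(-1/1561) = -1006/1295 + 11/223 = -210093/288785 ≈ -0.72751)
F = -218122/65835 (F = -3/11/133 - 149/45 = -3/11*1/133 - 149*1/45 = -3/1463 - 149/45 = -218122/65835 ≈ -3.3132)
F*Y = -218122/65835*(-210093/288785) = 15275301782/6337386825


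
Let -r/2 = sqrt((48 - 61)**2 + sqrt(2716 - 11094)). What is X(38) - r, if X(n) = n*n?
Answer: 1444 + 2*sqrt(169 + I*sqrt(8378)) ≈ 1470.9 + 6.8111*I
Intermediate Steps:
X(n) = n**2
r = -2*sqrt(169 + I*sqrt(8378)) (r = -2*sqrt((48 - 61)**2 + sqrt(2716 - 11094)) = -2*sqrt((-13)**2 + sqrt(-8378)) = -2*sqrt(169 + I*sqrt(8378)) ≈ -26.877 - 6.8111*I)
X(38) - r = 38**2 - (-2)*sqrt(169 + I*sqrt(8378)) = 1444 + 2*sqrt(169 + I*sqrt(8378))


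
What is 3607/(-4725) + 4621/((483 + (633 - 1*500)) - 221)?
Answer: 4081892/373275 ≈ 10.935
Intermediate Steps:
3607/(-4725) + 4621/((483 + (633 - 1*500)) - 221) = 3607*(-1/4725) + 4621/((483 + (633 - 500)) - 221) = -3607/4725 + 4621/((483 + 133) - 221) = -3607/4725 + 4621/(616 - 221) = -3607/4725 + 4621/395 = 4081892/373275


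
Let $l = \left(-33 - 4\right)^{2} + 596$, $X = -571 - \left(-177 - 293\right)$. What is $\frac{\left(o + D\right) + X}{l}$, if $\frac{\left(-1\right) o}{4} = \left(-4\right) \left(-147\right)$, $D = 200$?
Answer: $- \frac{751}{655} \approx -1.1466$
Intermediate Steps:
$o = -2352$ ($o = - 4 \left(\left(-4\right) \left(-147\right)\right) = \left(-4\right) 588 = -2352$)
$X = -101$ ($X = -571 - -470 = -571 + 470 = -101$)
$l = 1965$ ($l = \left(-37\right)^{2} + 596 = 1369 + 596 = 1965$)
$\frac{\left(o + D\right) + X}{l} = \frac{\left(-2352 + 200\right) - 101}{1965} = \left(-2152 - 101\right) \frac{1}{1965} = \left(-2253\right) \frac{1}{1965} = - \frac{751}{655}$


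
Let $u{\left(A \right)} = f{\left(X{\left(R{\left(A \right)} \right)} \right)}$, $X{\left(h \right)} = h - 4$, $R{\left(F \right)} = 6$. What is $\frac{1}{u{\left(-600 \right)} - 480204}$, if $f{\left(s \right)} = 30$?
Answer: $- \frac{1}{480174} \approx -2.0826 \cdot 10^{-6}$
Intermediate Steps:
$X{\left(h \right)} = -4 + h$ ($X{\left(h \right)} = h - 4 = -4 + h$)
$u{\left(A \right)} = 30$
$\frac{1}{u{\left(-600 \right)} - 480204} = \frac{1}{30 - 480204} = \frac{1}{-480174} = - \frac{1}{480174}$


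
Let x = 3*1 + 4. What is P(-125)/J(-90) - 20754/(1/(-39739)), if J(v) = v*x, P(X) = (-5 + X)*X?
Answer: 51958820353/63 ≈ 8.2474e+8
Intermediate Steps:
P(X) = X*(-5 + X)
x = 7 (x = 3 + 4 = 7)
J(v) = 7*v (J(v) = v*7 = 7*v)
P(-125)/J(-90) - 20754/(1/(-39739)) = (-125*(-5 - 125))/((7*(-90))) - 20754/(1/(-39739)) = -125*(-130)/(-630) - 20754/(-1/39739) = 16250*(-1/630) - 20754*(-39739) = -1625/63 + 824743206 = 51958820353/63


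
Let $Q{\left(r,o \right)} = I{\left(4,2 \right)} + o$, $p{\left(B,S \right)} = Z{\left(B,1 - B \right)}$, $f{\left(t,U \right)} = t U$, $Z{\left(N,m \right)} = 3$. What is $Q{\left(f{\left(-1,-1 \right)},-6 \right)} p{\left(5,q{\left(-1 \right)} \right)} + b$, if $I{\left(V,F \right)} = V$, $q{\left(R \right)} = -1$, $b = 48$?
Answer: $42$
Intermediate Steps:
$f{\left(t,U \right)} = U t$
$p{\left(B,S \right)} = 3$
$Q{\left(r,o \right)} = 4 + o$
$Q{\left(f{\left(-1,-1 \right)},-6 \right)} p{\left(5,q{\left(-1 \right)} \right)} + b = \left(4 - 6\right) 3 + 48 = \left(-2\right) 3 + 48 = -6 + 48 = 42$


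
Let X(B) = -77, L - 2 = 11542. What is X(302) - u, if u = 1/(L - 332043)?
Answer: -24678422/320499 ≈ -77.000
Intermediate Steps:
L = 11544 (L = 2 + 11542 = 11544)
u = -1/320499 (u = 1/(11544 - 332043) = 1/(-320499) = -1/320499 ≈ -3.1201e-6)
X(302) - u = -77 - 1*(-1/320499) = -77 + 1/320499 = -24678422/320499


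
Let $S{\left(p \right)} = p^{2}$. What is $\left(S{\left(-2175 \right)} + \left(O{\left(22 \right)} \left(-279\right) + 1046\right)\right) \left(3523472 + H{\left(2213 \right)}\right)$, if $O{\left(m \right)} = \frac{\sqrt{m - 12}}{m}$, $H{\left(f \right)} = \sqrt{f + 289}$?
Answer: $\frac{\left(3523472 + 3 \sqrt{278}\right) \left(104096762 - 279 \sqrt{10}\right)}{22} \approx 1.6672 \cdot 10^{13}$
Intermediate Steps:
$H{\left(f \right)} = \sqrt{289 + f}$
$O{\left(m \right)} = \frac{\sqrt{-12 + m}}{m}$
$\left(S{\left(-2175 \right)} + \left(O{\left(22 \right)} \left(-279\right) + 1046\right)\right) \left(3523472 + H{\left(2213 \right)}\right) = \left(\left(-2175\right)^{2} + \left(\frac{\sqrt{-12 + 22}}{22} \left(-279\right) + 1046\right)\right) \left(3523472 + \sqrt{289 + 2213}\right) = \left(4730625 + \left(\frac{\sqrt{10}}{22} \left(-279\right) + 1046\right)\right) \left(3523472 + \sqrt{2502}\right) = \left(4730625 + \left(- \frac{279 \sqrt{10}}{22} + 1046\right)\right) \left(3523472 + 3 \sqrt{278}\right) = \left(4730625 + \left(1046 - \frac{279 \sqrt{10}}{22}\right)\right) \left(3523472 + 3 \sqrt{278}\right) = \left(4731671 - \frac{279 \sqrt{10}}{22}\right) \left(3523472 + 3 \sqrt{278}\right) = \left(3523472 + 3 \sqrt{278}\right) \left(4731671 - \frac{279 \sqrt{10}}{22}\right)$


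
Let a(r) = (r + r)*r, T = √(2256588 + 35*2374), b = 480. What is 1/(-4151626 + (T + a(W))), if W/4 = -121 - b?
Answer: 336673/2493671490089 - √2339678/54860772781958 ≈ 1.3498e-7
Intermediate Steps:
W = -2404 (W = 4*(-121 - 1*480) = 4*(-121 - 480) = 4*(-601) = -2404)
T = √2339678 (T = √(2256588 + 83090) = √2339678 ≈ 1529.6)
a(r) = 2*r² (a(r) = (2*r)*r = 2*r²)
1/(-4151626 + (T + a(W))) = 1/(-4151626 + (√2339678 + 2*(-2404)²)) = 1/(-4151626 + (√2339678 + 2*5779216)) = 1/(-4151626 + (√2339678 + 11558432)) = 1/(-4151626 + (11558432 + √2339678)) = 1/(7406806 + √2339678)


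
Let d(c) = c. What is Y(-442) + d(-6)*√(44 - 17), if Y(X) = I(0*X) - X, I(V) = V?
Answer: 442 - 18*√3 ≈ 410.82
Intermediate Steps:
Y(X) = -X (Y(X) = 0*X - X = 0 - X = -X)
Y(-442) + d(-6)*√(44 - 17) = -1*(-442) - 6*√(44 - 17) = 442 - 18*√3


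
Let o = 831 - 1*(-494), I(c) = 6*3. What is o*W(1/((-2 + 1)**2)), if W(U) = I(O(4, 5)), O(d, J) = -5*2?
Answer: 23850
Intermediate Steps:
O(d, J) = -10
I(c) = 18
o = 1325 (o = 831 + 494 = 1325)
W(U) = 18
o*W(1/((-2 + 1)**2)) = 1325*18 = 23850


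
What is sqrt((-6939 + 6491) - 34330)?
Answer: I*sqrt(34778) ≈ 186.49*I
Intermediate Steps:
sqrt((-6939 + 6491) - 34330) = sqrt(-448 - 34330) = sqrt(-34778) = I*sqrt(34778)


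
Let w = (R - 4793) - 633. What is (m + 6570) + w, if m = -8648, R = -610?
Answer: -8114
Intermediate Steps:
w = -6036 (w = (-610 - 4793) - 633 = -5403 - 633 = -6036)
(m + 6570) + w = (-8648 + 6570) - 6036 = -2078 - 6036 = -8114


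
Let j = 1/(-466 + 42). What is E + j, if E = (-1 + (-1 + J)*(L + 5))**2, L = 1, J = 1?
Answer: 423/424 ≈ 0.99764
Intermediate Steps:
E = 1 (E = (-1 + (-1 + 1)*(1 + 5))**2 = (-1 + 0*6)**2 = (-1 + 0)**2 = (-1)**2 = 1)
j = -1/424 (j = 1/(-424) = -1/424 ≈ -0.0023585)
E + j = 1 - 1/424 = 423/424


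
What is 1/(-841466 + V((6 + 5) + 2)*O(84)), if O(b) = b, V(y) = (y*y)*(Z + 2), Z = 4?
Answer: -1/756290 ≈ -1.3222e-6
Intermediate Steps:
V(y) = 6*y**2 (V(y) = (y*y)*(4 + 2) = y**2*6 = 6*y**2)
1/(-841466 + V((6 + 5) + 2)*O(84)) = 1/(-841466 + (6*((6 + 5) + 2)**2)*84) = 1/(-841466 + (6*(11 + 2)**2)*84) = 1/(-841466 + (6*13**2)*84) = 1/(-841466 + (6*169)*84) = 1/(-841466 + 1014*84) = 1/(-841466 + 85176) = 1/(-756290) = -1/756290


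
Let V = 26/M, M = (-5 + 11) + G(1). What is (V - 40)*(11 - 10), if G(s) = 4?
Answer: -187/5 ≈ -37.400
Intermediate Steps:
M = 10 (M = (-5 + 11) + 4 = 6 + 4 = 10)
V = 13/5 (V = 26/10 = 26*(⅒) = 13/5 ≈ 2.6000)
(V - 40)*(11 - 10) = (13/5 - 40)*(11 - 10) = -187/5*1 = -187/5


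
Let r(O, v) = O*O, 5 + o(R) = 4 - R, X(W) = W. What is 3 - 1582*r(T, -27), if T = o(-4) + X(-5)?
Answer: -6325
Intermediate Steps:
o(R) = -1 - R (o(R) = -5 + (4 - R) = -1 - R)
T = -2 (T = (-1 - 1*(-4)) - 5 = (-1 + 4) - 5 = 3 - 5 = -2)
r(O, v) = O²
3 - 1582*r(T, -27) = 3 - 1582*(-2)² = 3 - 1582*4 = 3 - 6328 = -6325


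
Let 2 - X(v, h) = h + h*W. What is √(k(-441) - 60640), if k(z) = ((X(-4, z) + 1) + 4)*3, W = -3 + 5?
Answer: 5*I*√2266 ≈ 238.01*I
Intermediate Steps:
W = 2
X(v, h) = 2 - 3*h (X(v, h) = 2 - (h + h*2) = 2 - (h + 2*h) = 2 - 3*h)
k(z) = 21 - 9*z (k(z) = (((2 - 3*z) + 1) + 4)*3 = ((3 - 3*z) + 4)*3 = (7 - 3*z)*3 = 21 - 9*z)
√(k(-441) - 60640) = √((21 - 9*(-441)) - 60640) = √((21 + 3969) - 60640) = √(3990 - 60640) = √(-56650) = 5*I*√2266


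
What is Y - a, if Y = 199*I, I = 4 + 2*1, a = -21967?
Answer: 23161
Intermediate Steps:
I = 6 (I = 4 + 2 = 6)
Y = 1194 (Y = 199*6 = 1194)
Y - a = 1194 - 1*(-21967) = 1194 + 21967 = 23161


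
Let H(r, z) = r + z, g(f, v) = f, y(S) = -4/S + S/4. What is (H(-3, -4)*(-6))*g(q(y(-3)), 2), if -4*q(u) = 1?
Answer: -21/2 ≈ -10.500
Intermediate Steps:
y(S) = -4/S + S/4 (y(S) = -4/S + S*(1/4) = -4/S + S/4)
q(u) = -1/4 (q(u) = -1/4*1 = -1/4)
(H(-3, -4)*(-6))*g(q(y(-3)), 2) = ((-3 - 4)*(-6))*(-1/4) = -7*(-6)*(-1/4) = 42*(-1/4) = -21/2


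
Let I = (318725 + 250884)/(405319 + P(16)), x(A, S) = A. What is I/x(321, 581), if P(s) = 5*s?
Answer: 569609/130133079 ≈ 0.0043771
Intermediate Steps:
I = 569609/405399 (I = (318725 + 250884)/(405319 + 5*16) = 569609/(405319 + 80) = 569609/405399 ≈ 1.4051)
I/x(321, 581) = (569609/405399)/321 = (569609/405399)*(1/321) = 569609/130133079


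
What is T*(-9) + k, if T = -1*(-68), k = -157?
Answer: -769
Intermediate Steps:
T = 68
T*(-9) + k = 68*(-9) - 157 = -612 - 157 = -769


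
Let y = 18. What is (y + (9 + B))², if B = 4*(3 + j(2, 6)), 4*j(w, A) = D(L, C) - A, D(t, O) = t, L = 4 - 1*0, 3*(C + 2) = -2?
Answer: 1369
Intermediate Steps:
C = -8/3 (C = -2 + (⅓)*(-2) = -2 - ⅔ = -8/3 ≈ -2.6667)
L = 4 (L = 4 + 0 = 4)
j(w, A) = 1 - A/4 (j(w, A) = (4 - A)/4 = 1 - A/4)
B = 10 (B = 4*(3 + (1 - ¼*6)) = 4*(3 + (1 - 3/2)) = 4*(3 - ½) = 4*(5/2) = 10)
(y + (9 + B))² = (18 + (9 + 10))² = (18 + 19)² = 37² = 1369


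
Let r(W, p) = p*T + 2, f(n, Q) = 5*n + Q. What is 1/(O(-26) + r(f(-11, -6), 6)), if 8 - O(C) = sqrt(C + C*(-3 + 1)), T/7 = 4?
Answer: 89/15829 + sqrt(26)/31658 ≈ 0.0057837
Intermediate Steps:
T = 28 (T = 7*4 = 28)
f(n, Q) = Q + 5*n
O(C) = 8 - sqrt(-C) (O(C) = 8 - sqrt(C + C*(-3 + 1)) = 8 - sqrt(C + C*(-2)) = 8 - sqrt(C - 2*C) = 8 - sqrt(-C))
r(W, p) = 2 + 28*p (r(W, p) = p*28 + 2 = 28*p + 2 = 2 + 28*p)
1/(O(-26) + r(f(-11, -6), 6)) = 1/((8 - sqrt(-1*(-26))) + (2 + 28*6)) = 1/((8 - sqrt(26)) + (2 + 168)) = 1/((8 - sqrt(26)) + 170) = 1/(178 - sqrt(26))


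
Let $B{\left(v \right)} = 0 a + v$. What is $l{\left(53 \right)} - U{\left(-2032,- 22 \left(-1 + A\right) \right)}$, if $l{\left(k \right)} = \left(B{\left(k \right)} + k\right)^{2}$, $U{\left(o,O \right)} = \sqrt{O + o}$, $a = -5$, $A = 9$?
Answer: $11236 - 4 i \sqrt{138} \approx 11236.0 - 46.989 i$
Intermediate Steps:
$B{\left(v \right)} = v$ ($B{\left(v \right)} = 0 \left(-5\right) + v = 0 + v = v$)
$l{\left(k \right)} = 4 k^{2}$ ($l{\left(k \right)} = \left(k + k\right)^{2} = \left(2 k\right)^{2} = 4 k^{2}$)
$l{\left(53 \right)} - U{\left(-2032,- 22 \left(-1 + A\right) \right)} = 4 \cdot 53^{2} - \sqrt{- 22 \left(-1 + 9\right) - 2032} = 4 \cdot 2809 - \sqrt{\left(-22\right) 8 - 2032} = 11236 - \sqrt{-176 - 2032} = 11236 - \sqrt{-2208} = 11236 - 4 i \sqrt{138}$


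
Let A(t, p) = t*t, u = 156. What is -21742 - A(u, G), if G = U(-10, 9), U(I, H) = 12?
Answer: -46078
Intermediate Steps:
G = 12
A(t, p) = t**2
-21742 - A(u, G) = -21742 - 1*156**2 = -21742 - 1*24336 = -21742 - 24336 = -46078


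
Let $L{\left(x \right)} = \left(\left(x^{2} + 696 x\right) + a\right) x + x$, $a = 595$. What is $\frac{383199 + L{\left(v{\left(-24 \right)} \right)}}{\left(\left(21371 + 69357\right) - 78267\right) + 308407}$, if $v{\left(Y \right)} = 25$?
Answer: $\frac{70727}{26739} \approx 2.6451$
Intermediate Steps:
$L{\left(x \right)} = x + x \left(595 + x^{2} + 696 x\right)$ ($L{\left(x \right)} = \left(\left(x^{2} + 696 x\right) + 595\right) x + x = \left(595 + x^{2} + 696 x\right) x + x = x \left(595 + x^{2} + 696 x\right) + x = x + x \left(595 + x^{2} + 696 x\right)$)
$\frac{383199 + L{\left(v{\left(-24 \right)} \right)}}{\left(\left(21371 + 69357\right) - 78267\right) + 308407} = \frac{383199 + 25 \left(596 + 25^{2} + 696 \cdot 25\right)}{\left(\left(21371 + 69357\right) - 78267\right) + 308407} = \frac{383199 + 25 \left(596 + 625 + 17400\right)}{\left(90728 - 78267\right) + 308407} = \frac{383199 + 25 \cdot 18621}{12461 + 308407} = \frac{383199 + 465525}{320868} = 848724 \cdot \frac{1}{320868} = \frac{70727}{26739}$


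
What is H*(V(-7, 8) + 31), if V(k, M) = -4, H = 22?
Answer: 594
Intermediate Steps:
H*(V(-7, 8) + 31) = 22*(-4 + 31) = 22*27 = 594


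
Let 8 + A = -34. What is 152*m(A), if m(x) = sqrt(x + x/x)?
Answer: 152*I*sqrt(41) ≈ 973.28*I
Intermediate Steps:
A = -42 (A = -8 - 34 = -42)
m(x) = sqrt(1 + x) (m(x) = sqrt(x + 1) = sqrt(1 + x))
152*m(A) = 152*sqrt(1 - 42) = 152*sqrt(-41) = 152*(I*sqrt(41)) = 152*I*sqrt(41)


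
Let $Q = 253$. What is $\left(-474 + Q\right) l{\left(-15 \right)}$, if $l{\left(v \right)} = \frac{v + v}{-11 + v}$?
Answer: $-255$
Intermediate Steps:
$l{\left(v \right)} = \frac{2 v}{-11 + v}$
$\left(-474 + Q\right) l{\left(-15 \right)} = \left(-474 + 253\right) 2 \left(-15\right) \frac{1}{-11 - 15} = - 221 \cdot 2 \left(-15\right) \frac{1}{-26} = - 221 \cdot 2 \left(-15\right) \left(- \frac{1}{26}\right) = \left(-221\right) \frac{15}{13} = -255$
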